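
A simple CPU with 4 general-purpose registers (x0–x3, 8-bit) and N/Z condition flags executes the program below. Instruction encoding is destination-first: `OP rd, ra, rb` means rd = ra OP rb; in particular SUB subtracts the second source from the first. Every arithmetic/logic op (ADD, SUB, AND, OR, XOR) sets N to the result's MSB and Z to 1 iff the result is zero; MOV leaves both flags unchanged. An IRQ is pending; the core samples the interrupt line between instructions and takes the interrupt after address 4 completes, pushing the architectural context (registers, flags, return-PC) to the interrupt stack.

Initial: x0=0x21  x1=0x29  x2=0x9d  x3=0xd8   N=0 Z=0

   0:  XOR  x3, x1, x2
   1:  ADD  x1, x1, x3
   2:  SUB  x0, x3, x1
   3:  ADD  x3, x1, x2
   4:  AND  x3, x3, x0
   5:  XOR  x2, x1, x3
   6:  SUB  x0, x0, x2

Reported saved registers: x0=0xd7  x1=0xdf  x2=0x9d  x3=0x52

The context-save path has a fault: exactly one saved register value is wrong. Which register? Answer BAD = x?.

BAD = x1

after  0: x0=0x21 x1=0x29 x2=0x9d x3=0xb4  N=1 Z=0
after  1: x0=0x21 x1=0xdd x2=0x9d x3=0xb4  N=1 Z=0
after  2: x0=0xd7 x1=0xdd x2=0x9d x3=0xb4  N=1 Z=0
after  3: x0=0xd7 x1=0xdd x2=0x9d x3=0x7a  N=0 Z=0
after  4: x0=0xd7 x1=0xdd x2=0x9d x3=0x52  N=0 Z=0
-- IRQ taken; context saved, return-PC = 5 --
mismatch: x1: reported 0xdf vs actual 0xdd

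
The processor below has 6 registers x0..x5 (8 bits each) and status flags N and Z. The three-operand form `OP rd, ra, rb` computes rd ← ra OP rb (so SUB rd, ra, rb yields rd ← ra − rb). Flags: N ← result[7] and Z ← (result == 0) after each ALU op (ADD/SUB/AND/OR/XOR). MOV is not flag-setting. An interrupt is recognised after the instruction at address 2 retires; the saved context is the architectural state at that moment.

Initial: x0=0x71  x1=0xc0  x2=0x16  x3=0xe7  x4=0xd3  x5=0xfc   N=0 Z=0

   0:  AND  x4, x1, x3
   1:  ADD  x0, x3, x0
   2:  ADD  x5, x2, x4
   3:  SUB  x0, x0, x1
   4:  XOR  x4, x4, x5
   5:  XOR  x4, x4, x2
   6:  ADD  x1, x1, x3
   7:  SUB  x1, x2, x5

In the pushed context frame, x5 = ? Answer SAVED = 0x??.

after  0: x0=0x71 x1=0xc0 x2=0x16 x3=0xe7 x4=0xc0 x5=0xfc  N=1 Z=0
after  1: x0=0x58 x1=0xc0 x2=0x16 x3=0xe7 x4=0xc0 x5=0xfc  N=0 Z=0
after  2: x0=0x58 x1=0xc0 x2=0x16 x3=0xe7 x4=0xc0 x5=0xd6  N=1 Z=0
-- IRQ taken; context saved, return-PC = 3 --

SAVED = 0xd6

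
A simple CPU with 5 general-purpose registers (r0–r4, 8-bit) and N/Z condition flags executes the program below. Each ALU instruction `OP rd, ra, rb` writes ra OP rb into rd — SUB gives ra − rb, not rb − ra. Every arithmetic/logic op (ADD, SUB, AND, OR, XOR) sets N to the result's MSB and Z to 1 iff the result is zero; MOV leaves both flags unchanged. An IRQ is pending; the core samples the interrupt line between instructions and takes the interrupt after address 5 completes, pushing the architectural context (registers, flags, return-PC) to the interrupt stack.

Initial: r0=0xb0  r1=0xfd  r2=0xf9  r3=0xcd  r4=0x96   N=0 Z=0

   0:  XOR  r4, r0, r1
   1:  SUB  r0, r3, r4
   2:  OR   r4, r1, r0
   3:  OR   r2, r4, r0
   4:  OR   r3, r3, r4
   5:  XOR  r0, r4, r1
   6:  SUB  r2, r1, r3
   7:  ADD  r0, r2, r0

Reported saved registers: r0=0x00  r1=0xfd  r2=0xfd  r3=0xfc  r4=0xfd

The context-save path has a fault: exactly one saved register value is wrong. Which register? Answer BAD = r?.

after  0: r0=0xb0 r1=0xfd r2=0xf9 r3=0xcd r4=0x4d  N=0 Z=0
after  1: r0=0x80 r1=0xfd r2=0xf9 r3=0xcd r4=0x4d  N=1 Z=0
after  2: r0=0x80 r1=0xfd r2=0xf9 r3=0xcd r4=0xfd  N=1 Z=0
after  3: r0=0x80 r1=0xfd r2=0xfd r3=0xcd r4=0xfd  N=1 Z=0
after  4: r0=0x80 r1=0xfd r2=0xfd r3=0xfd r4=0xfd  N=1 Z=0
after  5: r0=0x00 r1=0xfd r2=0xfd r3=0xfd r4=0xfd  N=0 Z=1
-- IRQ taken; context saved, return-PC = 6 --
mismatch: r3: reported 0xfc vs actual 0xfd

BAD = r3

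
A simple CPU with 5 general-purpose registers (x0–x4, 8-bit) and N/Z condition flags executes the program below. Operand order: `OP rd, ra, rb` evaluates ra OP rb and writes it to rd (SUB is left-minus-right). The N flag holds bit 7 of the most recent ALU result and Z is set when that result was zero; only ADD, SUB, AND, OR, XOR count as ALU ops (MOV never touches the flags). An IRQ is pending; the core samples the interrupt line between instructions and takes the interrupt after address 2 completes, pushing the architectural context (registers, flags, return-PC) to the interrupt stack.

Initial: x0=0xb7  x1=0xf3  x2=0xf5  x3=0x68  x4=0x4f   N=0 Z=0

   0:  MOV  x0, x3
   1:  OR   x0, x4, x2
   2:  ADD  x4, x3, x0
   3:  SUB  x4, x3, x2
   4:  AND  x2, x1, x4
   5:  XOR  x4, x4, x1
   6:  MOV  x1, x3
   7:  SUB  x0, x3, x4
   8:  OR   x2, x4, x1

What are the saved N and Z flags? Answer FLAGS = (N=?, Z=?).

FLAGS = (N=0, Z=0)

after  0: x0=0x68 x1=0xf3 x2=0xf5 x3=0x68 x4=0x4f  N=0 Z=0
after  1: x0=0xff x1=0xf3 x2=0xf5 x3=0x68 x4=0x4f  N=1 Z=0
after  2: x0=0xff x1=0xf3 x2=0xf5 x3=0x68 x4=0x67  N=0 Z=0
-- IRQ taken; context saved, return-PC = 3 --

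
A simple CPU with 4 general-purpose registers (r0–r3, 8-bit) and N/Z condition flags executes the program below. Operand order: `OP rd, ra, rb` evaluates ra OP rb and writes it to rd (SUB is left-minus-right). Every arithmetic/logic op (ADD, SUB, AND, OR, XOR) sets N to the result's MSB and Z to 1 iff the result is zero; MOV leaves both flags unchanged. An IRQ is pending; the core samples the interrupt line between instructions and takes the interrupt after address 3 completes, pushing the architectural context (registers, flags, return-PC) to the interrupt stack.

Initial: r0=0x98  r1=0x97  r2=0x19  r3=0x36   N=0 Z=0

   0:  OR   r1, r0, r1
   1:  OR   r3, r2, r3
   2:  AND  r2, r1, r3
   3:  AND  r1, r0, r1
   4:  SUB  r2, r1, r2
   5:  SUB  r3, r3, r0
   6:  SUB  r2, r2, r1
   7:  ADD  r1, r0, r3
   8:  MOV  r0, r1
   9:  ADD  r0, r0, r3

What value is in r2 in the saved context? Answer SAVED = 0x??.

after  0: r0=0x98 r1=0x9f r2=0x19 r3=0x36  N=1 Z=0
after  1: r0=0x98 r1=0x9f r2=0x19 r3=0x3f  N=0 Z=0
after  2: r0=0x98 r1=0x9f r2=0x1f r3=0x3f  N=0 Z=0
after  3: r0=0x98 r1=0x98 r2=0x1f r3=0x3f  N=1 Z=0
-- IRQ taken; context saved, return-PC = 4 --

SAVED = 0x1f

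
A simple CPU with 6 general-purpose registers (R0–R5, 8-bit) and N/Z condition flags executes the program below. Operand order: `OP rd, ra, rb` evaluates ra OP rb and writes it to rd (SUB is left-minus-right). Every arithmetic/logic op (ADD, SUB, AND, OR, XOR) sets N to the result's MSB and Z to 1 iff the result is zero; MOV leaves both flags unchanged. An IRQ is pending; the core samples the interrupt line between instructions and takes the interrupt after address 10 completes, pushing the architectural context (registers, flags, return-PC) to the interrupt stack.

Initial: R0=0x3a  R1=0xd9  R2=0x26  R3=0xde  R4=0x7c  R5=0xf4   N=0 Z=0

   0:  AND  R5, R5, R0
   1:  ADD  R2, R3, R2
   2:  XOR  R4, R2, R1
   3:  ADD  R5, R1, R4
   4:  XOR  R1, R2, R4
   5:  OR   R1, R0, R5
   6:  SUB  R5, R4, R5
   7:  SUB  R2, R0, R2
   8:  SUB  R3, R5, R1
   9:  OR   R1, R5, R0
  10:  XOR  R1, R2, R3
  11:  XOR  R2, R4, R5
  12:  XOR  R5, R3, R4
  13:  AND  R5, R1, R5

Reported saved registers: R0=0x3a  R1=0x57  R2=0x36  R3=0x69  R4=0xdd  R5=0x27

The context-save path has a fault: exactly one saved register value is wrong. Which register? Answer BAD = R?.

BAD = R1

after  0: R0=0x3a R1=0xd9 R2=0x26 R3=0xde R4=0x7c R5=0x30  N=0 Z=0
after  1: R0=0x3a R1=0xd9 R2=0x04 R3=0xde R4=0x7c R5=0x30  N=0 Z=0
after  2: R0=0x3a R1=0xd9 R2=0x04 R3=0xde R4=0xdd R5=0x30  N=1 Z=0
after  3: R0=0x3a R1=0xd9 R2=0x04 R3=0xde R4=0xdd R5=0xb6  N=1 Z=0
after  4: R0=0x3a R1=0xd9 R2=0x04 R3=0xde R4=0xdd R5=0xb6  N=1 Z=0
after  5: R0=0x3a R1=0xbe R2=0x04 R3=0xde R4=0xdd R5=0xb6  N=1 Z=0
after  6: R0=0x3a R1=0xbe R2=0x04 R3=0xde R4=0xdd R5=0x27  N=0 Z=0
after  7: R0=0x3a R1=0xbe R2=0x36 R3=0xde R4=0xdd R5=0x27  N=0 Z=0
after  8: R0=0x3a R1=0xbe R2=0x36 R3=0x69 R4=0xdd R5=0x27  N=0 Z=0
after  9: R0=0x3a R1=0x3f R2=0x36 R3=0x69 R4=0xdd R5=0x27  N=0 Z=0
after 10: R0=0x3a R1=0x5f R2=0x36 R3=0x69 R4=0xdd R5=0x27  N=0 Z=0
-- IRQ taken; context saved, return-PC = 11 --
mismatch: R1: reported 0x57 vs actual 0x5f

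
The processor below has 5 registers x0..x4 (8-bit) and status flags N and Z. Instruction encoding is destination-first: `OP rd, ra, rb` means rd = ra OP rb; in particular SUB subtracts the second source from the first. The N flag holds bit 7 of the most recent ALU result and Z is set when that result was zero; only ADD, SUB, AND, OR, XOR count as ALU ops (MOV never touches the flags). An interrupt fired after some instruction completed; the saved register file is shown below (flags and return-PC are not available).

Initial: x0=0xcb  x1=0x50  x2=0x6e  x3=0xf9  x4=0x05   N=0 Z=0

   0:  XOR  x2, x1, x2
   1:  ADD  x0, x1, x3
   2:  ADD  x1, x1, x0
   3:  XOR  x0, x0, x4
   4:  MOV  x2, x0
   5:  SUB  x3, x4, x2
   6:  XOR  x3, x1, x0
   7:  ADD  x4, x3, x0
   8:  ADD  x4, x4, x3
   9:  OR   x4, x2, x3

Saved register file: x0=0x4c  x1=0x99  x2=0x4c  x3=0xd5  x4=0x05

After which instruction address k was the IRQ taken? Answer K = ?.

after  0: x0=0xcb x1=0x50 x2=0x3e x3=0xf9 x4=0x05  N=0 Z=0
after  1: x0=0x49 x1=0x50 x2=0x3e x3=0xf9 x4=0x05  N=0 Z=0
after  2: x0=0x49 x1=0x99 x2=0x3e x3=0xf9 x4=0x05  N=1 Z=0
after  3: x0=0x4c x1=0x99 x2=0x3e x3=0xf9 x4=0x05  N=0 Z=0
after  4: x0=0x4c x1=0x99 x2=0x4c x3=0xf9 x4=0x05  N=0 Z=0
after  5: x0=0x4c x1=0x99 x2=0x4c x3=0xb9 x4=0x05  N=1 Z=0
after  6: x0=0x4c x1=0x99 x2=0x4c x3=0xd5 x4=0x05  N=1 Z=0
-- IRQ taken; context saved, return-PC = 7 --

K = 6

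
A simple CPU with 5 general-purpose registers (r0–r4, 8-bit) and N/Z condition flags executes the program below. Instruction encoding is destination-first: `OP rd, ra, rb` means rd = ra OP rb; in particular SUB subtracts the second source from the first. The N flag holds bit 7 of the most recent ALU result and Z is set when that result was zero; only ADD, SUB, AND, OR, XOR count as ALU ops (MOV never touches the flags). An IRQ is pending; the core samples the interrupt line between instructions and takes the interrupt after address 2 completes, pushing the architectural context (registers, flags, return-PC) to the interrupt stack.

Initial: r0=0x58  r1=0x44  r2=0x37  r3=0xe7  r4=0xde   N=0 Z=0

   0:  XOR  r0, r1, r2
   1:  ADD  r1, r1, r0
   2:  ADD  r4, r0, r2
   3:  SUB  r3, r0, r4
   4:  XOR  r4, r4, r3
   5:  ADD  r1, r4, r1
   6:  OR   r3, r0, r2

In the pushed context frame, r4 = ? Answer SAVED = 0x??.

SAVED = 0xaa

after  0: r0=0x73 r1=0x44 r2=0x37 r3=0xe7 r4=0xde  N=0 Z=0
after  1: r0=0x73 r1=0xb7 r2=0x37 r3=0xe7 r4=0xde  N=1 Z=0
after  2: r0=0x73 r1=0xb7 r2=0x37 r3=0xe7 r4=0xaa  N=1 Z=0
-- IRQ taken; context saved, return-PC = 3 --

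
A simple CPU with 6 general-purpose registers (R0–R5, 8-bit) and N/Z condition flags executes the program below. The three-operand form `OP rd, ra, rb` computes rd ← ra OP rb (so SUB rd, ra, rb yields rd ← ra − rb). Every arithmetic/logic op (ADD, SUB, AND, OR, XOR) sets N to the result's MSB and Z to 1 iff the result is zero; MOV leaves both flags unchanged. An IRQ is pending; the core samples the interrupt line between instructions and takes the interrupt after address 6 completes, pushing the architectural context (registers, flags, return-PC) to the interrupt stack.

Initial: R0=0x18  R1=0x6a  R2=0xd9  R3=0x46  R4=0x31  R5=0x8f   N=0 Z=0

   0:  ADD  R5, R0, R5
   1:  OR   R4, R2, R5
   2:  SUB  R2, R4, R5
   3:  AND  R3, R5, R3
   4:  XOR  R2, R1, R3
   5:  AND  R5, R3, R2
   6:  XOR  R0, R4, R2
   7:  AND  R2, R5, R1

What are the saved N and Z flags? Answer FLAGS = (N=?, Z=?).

FLAGS = (N=1, Z=0)

after  0: R0=0x18 R1=0x6a R2=0xd9 R3=0x46 R4=0x31 R5=0xa7  N=1 Z=0
after  1: R0=0x18 R1=0x6a R2=0xd9 R3=0x46 R4=0xff R5=0xa7  N=1 Z=0
after  2: R0=0x18 R1=0x6a R2=0x58 R3=0x46 R4=0xff R5=0xa7  N=0 Z=0
after  3: R0=0x18 R1=0x6a R2=0x58 R3=0x06 R4=0xff R5=0xa7  N=0 Z=0
after  4: R0=0x18 R1=0x6a R2=0x6c R3=0x06 R4=0xff R5=0xa7  N=0 Z=0
after  5: R0=0x18 R1=0x6a R2=0x6c R3=0x06 R4=0xff R5=0x04  N=0 Z=0
after  6: R0=0x93 R1=0x6a R2=0x6c R3=0x06 R4=0xff R5=0x04  N=1 Z=0
-- IRQ taken; context saved, return-PC = 7 --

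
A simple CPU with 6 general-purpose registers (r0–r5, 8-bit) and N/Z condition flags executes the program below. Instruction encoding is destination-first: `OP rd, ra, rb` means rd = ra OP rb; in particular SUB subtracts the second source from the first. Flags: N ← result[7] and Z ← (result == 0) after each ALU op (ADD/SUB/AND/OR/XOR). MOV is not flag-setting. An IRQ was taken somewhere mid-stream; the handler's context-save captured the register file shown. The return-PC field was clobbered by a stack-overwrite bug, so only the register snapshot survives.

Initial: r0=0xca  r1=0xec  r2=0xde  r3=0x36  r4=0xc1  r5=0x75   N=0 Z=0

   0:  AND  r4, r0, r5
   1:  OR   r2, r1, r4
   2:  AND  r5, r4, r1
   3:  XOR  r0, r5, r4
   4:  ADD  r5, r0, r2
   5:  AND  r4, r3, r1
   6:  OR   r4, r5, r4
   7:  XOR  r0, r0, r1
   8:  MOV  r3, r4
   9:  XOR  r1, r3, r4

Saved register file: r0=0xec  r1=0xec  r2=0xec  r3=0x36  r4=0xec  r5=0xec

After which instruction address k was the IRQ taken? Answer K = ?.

after  0: r0=0xca r1=0xec r2=0xde r3=0x36 r4=0x40 r5=0x75  N=0 Z=0
after  1: r0=0xca r1=0xec r2=0xec r3=0x36 r4=0x40 r5=0x75  N=1 Z=0
after  2: r0=0xca r1=0xec r2=0xec r3=0x36 r4=0x40 r5=0x40  N=0 Z=0
after  3: r0=0x00 r1=0xec r2=0xec r3=0x36 r4=0x40 r5=0x40  N=0 Z=1
after  4: r0=0x00 r1=0xec r2=0xec r3=0x36 r4=0x40 r5=0xec  N=1 Z=0
after  5: r0=0x00 r1=0xec r2=0xec r3=0x36 r4=0x24 r5=0xec  N=0 Z=0
after  6: r0=0x00 r1=0xec r2=0xec r3=0x36 r4=0xec r5=0xec  N=1 Z=0
after  7: r0=0xec r1=0xec r2=0xec r3=0x36 r4=0xec r5=0xec  N=1 Z=0
-- IRQ taken; context saved, return-PC = 8 --

K = 7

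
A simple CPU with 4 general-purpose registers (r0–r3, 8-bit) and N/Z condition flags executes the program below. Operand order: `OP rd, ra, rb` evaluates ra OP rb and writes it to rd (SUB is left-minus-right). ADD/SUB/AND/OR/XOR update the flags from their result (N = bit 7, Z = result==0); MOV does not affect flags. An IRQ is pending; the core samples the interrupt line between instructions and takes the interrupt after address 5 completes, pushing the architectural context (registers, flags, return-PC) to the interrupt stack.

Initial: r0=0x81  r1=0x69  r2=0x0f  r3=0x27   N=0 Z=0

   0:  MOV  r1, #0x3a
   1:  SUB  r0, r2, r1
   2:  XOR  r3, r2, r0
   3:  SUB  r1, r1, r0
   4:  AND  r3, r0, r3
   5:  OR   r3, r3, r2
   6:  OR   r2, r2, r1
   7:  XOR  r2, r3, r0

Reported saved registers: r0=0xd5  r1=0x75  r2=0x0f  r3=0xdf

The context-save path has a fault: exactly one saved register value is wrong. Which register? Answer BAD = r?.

BAD = r1

after  0: r0=0x81 r1=0x3a r2=0x0f r3=0x27  N=0 Z=0
after  1: r0=0xd5 r1=0x3a r2=0x0f r3=0x27  N=1 Z=0
after  2: r0=0xd5 r1=0x3a r2=0x0f r3=0xda  N=1 Z=0
after  3: r0=0xd5 r1=0x65 r2=0x0f r3=0xda  N=0 Z=0
after  4: r0=0xd5 r1=0x65 r2=0x0f r3=0xd0  N=1 Z=0
after  5: r0=0xd5 r1=0x65 r2=0x0f r3=0xdf  N=1 Z=0
-- IRQ taken; context saved, return-PC = 6 --
mismatch: r1: reported 0x75 vs actual 0x65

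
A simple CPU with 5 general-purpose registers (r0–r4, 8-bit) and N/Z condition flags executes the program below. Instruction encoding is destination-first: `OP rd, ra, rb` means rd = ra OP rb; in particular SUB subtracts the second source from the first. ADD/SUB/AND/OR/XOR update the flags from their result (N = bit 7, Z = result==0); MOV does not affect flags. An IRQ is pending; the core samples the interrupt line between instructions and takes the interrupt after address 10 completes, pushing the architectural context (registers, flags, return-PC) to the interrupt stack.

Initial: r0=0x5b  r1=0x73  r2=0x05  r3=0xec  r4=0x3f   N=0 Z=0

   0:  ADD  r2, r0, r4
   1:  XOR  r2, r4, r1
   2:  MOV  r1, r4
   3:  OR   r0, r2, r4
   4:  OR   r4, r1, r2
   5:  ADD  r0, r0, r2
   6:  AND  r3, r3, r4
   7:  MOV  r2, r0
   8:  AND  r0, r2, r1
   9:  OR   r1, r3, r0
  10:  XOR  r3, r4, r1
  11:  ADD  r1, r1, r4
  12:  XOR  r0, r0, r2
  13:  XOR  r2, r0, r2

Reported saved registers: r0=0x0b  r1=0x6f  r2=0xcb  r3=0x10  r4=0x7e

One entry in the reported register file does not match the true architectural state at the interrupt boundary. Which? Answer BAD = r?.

BAD = r4

after  0: r0=0x5b r1=0x73 r2=0x9a r3=0xec r4=0x3f  N=1 Z=0
after  1: r0=0x5b r1=0x73 r2=0x4c r3=0xec r4=0x3f  N=0 Z=0
after  2: r0=0x5b r1=0x3f r2=0x4c r3=0xec r4=0x3f  N=0 Z=0
after  3: r0=0x7f r1=0x3f r2=0x4c r3=0xec r4=0x3f  N=0 Z=0
after  4: r0=0x7f r1=0x3f r2=0x4c r3=0xec r4=0x7f  N=0 Z=0
after  5: r0=0xcb r1=0x3f r2=0x4c r3=0xec r4=0x7f  N=1 Z=0
after  6: r0=0xcb r1=0x3f r2=0x4c r3=0x6c r4=0x7f  N=0 Z=0
after  7: r0=0xcb r1=0x3f r2=0xcb r3=0x6c r4=0x7f  N=0 Z=0
after  8: r0=0x0b r1=0x3f r2=0xcb r3=0x6c r4=0x7f  N=0 Z=0
after  9: r0=0x0b r1=0x6f r2=0xcb r3=0x6c r4=0x7f  N=0 Z=0
after 10: r0=0x0b r1=0x6f r2=0xcb r3=0x10 r4=0x7f  N=0 Z=0
-- IRQ taken; context saved, return-PC = 11 --
mismatch: r4: reported 0x7e vs actual 0x7f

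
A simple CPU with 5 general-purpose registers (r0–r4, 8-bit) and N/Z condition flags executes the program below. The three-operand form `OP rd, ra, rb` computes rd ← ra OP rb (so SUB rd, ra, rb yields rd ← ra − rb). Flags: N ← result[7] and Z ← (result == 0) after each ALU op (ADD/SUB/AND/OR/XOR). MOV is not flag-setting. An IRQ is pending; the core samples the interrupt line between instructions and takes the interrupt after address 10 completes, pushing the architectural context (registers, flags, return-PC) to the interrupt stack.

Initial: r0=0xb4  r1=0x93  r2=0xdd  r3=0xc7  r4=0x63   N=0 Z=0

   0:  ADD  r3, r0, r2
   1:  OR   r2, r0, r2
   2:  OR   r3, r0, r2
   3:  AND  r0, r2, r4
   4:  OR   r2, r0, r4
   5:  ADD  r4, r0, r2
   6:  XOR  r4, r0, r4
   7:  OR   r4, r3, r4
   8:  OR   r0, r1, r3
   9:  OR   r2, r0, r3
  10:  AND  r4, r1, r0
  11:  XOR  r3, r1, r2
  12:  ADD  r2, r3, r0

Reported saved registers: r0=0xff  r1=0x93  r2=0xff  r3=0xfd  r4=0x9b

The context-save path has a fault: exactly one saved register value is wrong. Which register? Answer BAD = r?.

after  0: r0=0xb4 r1=0x93 r2=0xdd r3=0x91 r4=0x63  N=1 Z=0
after  1: r0=0xb4 r1=0x93 r2=0xfd r3=0x91 r4=0x63  N=1 Z=0
after  2: r0=0xb4 r1=0x93 r2=0xfd r3=0xfd r4=0x63  N=1 Z=0
after  3: r0=0x61 r1=0x93 r2=0xfd r3=0xfd r4=0x63  N=0 Z=0
after  4: r0=0x61 r1=0x93 r2=0x63 r3=0xfd r4=0x63  N=0 Z=0
after  5: r0=0x61 r1=0x93 r2=0x63 r3=0xfd r4=0xc4  N=1 Z=0
after  6: r0=0x61 r1=0x93 r2=0x63 r3=0xfd r4=0xa5  N=1 Z=0
after  7: r0=0x61 r1=0x93 r2=0x63 r3=0xfd r4=0xfd  N=1 Z=0
after  8: r0=0xff r1=0x93 r2=0x63 r3=0xfd r4=0xfd  N=1 Z=0
after  9: r0=0xff r1=0x93 r2=0xff r3=0xfd r4=0xfd  N=1 Z=0
after 10: r0=0xff r1=0x93 r2=0xff r3=0xfd r4=0x93  N=1 Z=0
-- IRQ taken; context saved, return-PC = 11 --
mismatch: r4: reported 0x9b vs actual 0x93

BAD = r4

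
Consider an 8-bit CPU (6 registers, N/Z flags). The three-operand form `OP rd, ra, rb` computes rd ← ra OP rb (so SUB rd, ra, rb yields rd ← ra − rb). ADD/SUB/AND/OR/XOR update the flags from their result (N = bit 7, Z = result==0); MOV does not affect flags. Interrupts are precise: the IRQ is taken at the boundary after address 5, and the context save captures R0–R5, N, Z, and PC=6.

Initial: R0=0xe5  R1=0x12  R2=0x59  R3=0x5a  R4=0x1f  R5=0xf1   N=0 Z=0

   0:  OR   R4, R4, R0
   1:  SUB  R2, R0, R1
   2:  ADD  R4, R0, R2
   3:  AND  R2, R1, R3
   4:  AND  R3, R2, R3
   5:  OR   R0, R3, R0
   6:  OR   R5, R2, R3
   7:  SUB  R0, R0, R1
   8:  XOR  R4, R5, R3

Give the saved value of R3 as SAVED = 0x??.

SAVED = 0x12

after  0: R0=0xe5 R1=0x12 R2=0x59 R3=0x5a R4=0xff R5=0xf1  N=1 Z=0
after  1: R0=0xe5 R1=0x12 R2=0xd3 R3=0x5a R4=0xff R5=0xf1  N=1 Z=0
after  2: R0=0xe5 R1=0x12 R2=0xd3 R3=0x5a R4=0xb8 R5=0xf1  N=1 Z=0
after  3: R0=0xe5 R1=0x12 R2=0x12 R3=0x5a R4=0xb8 R5=0xf1  N=0 Z=0
after  4: R0=0xe5 R1=0x12 R2=0x12 R3=0x12 R4=0xb8 R5=0xf1  N=0 Z=0
after  5: R0=0xf7 R1=0x12 R2=0x12 R3=0x12 R4=0xb8 R5=0xf1  N=1 Z=0
-- IRQ taken; context saved, return-PC = 6 --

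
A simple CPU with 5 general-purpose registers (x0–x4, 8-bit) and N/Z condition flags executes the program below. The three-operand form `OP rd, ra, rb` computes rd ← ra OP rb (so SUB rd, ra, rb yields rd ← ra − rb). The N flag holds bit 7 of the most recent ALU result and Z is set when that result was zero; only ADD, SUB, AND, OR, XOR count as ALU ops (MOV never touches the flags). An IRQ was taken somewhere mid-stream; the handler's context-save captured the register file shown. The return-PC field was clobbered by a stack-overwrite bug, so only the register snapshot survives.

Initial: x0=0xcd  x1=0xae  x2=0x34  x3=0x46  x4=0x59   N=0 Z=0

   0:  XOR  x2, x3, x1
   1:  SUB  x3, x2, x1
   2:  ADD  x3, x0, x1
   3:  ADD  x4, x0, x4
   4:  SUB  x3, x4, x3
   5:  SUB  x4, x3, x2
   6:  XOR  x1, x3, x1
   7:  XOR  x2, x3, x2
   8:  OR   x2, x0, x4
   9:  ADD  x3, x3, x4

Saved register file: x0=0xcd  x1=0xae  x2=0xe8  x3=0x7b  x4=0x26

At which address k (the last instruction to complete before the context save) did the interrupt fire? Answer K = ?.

K = 3

after  0: x0=0xcd x1=0xae x2=0xe8 x3=0x46 x4=0x59  N=1 Z=0
after  1: x0=0xcd x1=0xae x2=0xe8 x3=0x3a x4=0x59  N=0 Z=0
after  2: x0=0xcd x1=0xae x2=0xe8 x3=0x7b x4=0x59  N=0 Z=0
after  3: x0=0xcd x1=0xae x2=0xe8 x3=0x7b x4=0x26  N=0 Z=0
-- IRQ taken; context saved, return-PC = 4 --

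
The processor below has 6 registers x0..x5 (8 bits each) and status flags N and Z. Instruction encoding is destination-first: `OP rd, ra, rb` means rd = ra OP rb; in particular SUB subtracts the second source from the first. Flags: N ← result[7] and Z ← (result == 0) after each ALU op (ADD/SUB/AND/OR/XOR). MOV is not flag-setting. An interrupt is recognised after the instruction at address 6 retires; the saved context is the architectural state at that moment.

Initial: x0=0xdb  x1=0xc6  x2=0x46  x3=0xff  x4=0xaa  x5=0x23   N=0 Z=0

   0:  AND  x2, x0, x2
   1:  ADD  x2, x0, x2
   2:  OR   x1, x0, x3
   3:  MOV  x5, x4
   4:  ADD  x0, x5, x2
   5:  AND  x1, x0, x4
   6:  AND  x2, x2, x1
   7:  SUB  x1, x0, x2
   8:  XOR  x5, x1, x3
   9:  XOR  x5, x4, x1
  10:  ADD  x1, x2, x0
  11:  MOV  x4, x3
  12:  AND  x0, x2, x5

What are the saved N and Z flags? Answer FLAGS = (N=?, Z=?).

after  0: x0=0xdb x1=0xc6 x2=0x42 x3=0xff x4=0xaa x5=0x23  N=0 Z=0
after  1: x0=0xdb x1=0xc6 x2=0x1d x3=0xff x4=0xaa x5=0x23  N=0 Z=0
after  2: x0=0xdb x1=0xff x2=0x1d x3=0xff x4=0xaa x5=0x23  N=1 Z=0
after  3: x0=0xdb x1=0xff x2=0x1d x3=0xff x4=0xaa x5=0xaa  N=1 Z=0
after  4: x0=0xc7 x1=0xff x2=0x1d x3=0xff x4=0xaa x5=0xaa  N=1 Z=0
after  5: x0=0xc7 x1=0x82 x2=0x1d x3=0xff x4=0xaa x5=0xaa  N=1 Z=0
after  6: x0=0xc7 x1=0x82 x2=0x00 x3=0xff x4=0xaa x5=0xaa  N=0 Z=1
-- IRQ taken; context saved, return-PC = 7 --

FLAGS = (N=0, Z=1)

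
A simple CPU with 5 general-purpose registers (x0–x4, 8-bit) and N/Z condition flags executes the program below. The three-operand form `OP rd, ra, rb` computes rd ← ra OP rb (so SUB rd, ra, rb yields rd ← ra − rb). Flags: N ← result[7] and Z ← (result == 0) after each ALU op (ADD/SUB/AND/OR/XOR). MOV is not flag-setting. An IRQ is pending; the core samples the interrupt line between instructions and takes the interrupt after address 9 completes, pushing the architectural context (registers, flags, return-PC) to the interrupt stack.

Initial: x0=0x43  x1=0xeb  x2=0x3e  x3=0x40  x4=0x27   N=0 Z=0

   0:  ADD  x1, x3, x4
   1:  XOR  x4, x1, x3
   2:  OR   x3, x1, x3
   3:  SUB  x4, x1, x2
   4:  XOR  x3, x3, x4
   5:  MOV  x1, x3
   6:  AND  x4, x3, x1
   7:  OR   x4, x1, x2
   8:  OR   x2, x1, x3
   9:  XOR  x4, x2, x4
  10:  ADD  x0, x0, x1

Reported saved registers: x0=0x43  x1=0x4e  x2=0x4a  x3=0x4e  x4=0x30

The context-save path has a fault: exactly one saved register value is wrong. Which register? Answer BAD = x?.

BAD = x2

after  0: x0=0x43 x1=0x67 x2=0x3e x3=0x40 x4=0x27  N=0 Z=0
after  1: x0=0x43 x1=0x67 x2=0x3e x3=0x40 x4=0x27  N=0 Z=0
after  2: x0=0x43 x1=0x67 x2=0x3e x3=0x67 x4=0x27  N=0 Z=0
after  3: x0=0x43 x1=0x67 x2=0x3e x3=0x67 x4=0x29  N=0 Z=0
after  4: x0=0x43 x1=0x67 x2=0x3e x3=0x4e x4=0x29  N=0 Z=0
after  5: x0=0x43 x1=0x4e x2=0x3e x3=0x4e x4=0x29  N=0 Z=0
after  6: x0=0x43 x1=0x4e x2=0x3e x3=0x4e x4=0x4e  N=0 Z=0
after  7: x0=0x43 x1=0x4e x2=0x3e x3=0x4e x4=0x7e  N=0 Z=0
after  8: x0=0x43 x1=0x4e x2=0x4e x3=0x4e x4=0x7e  N=0 Z=0
after  9: x0=0x43 x1=0x4e x2=0x4e x3=0x4e x4=0x30  N=0 Z=0
-- IRQ taken; context saved, return-PC = 10 --
mismatch: x2: reported 0x4a vs actual 0x4e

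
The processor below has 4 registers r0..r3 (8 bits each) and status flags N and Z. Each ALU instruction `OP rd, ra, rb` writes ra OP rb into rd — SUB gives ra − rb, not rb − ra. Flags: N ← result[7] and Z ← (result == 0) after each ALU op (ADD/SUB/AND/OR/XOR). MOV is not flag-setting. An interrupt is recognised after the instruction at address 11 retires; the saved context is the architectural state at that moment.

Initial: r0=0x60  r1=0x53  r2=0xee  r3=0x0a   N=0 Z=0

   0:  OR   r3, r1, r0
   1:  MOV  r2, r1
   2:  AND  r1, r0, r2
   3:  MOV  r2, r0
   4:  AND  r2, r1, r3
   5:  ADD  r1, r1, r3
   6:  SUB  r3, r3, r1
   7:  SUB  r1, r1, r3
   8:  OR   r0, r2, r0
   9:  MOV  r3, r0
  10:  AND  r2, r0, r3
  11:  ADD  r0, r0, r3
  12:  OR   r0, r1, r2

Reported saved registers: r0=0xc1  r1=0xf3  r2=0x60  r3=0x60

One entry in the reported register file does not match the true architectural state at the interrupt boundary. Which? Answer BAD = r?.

BAD = r0

after  0: r0=0x60 r1=0x53 r2=0xee r3=0x73  N=0 Z=0
after  1: r0=0x60 r1=0x53 r2=0x53 r3=0x73  N=0 Z=0
after  2: r0=0x60 r1=0x40 r2=0x53 r3=0x73  N=0 Z=0
after  3: r0=0x60 r1=0x40 r2=0x60 r3=0x73  N=0 Z=0
after  4: r0=0x60 r1=0x40 r2=0x40 r3=0x73  N=0 Z=0
after  5: r0=0x60 r1=0xb3 r2=0x40 r3=0x73  N=1 Z=0
after  6: r0=0x60 r1=0xb3 r2=0x40 r3=0xc0  N=1 Z=0
after  7: r0=0x60 r1=0xf3 r2=0x40 r3=0xc0  N=1 Z=0
after  8: r0=0x60 r1=0xf3 r2=0x40 r3=0xc0  N=0 Z=0
after  9: r0=0x60 r1=0xf3 r2=0x40 r3=0x60  N=0 Z=0
after 10: r0=0x60 r1=0xf3 r2=0x60 r3=0x60  N=0 Z=0
after 11: r0=0xc0 r1=0xf3 r2=0x60 r3=0x60  N=1 Z=0
-- IRQ taken; context saved, return-PC = 12 --
mismatch: r0: reported 0xc1 vs actual 0xc0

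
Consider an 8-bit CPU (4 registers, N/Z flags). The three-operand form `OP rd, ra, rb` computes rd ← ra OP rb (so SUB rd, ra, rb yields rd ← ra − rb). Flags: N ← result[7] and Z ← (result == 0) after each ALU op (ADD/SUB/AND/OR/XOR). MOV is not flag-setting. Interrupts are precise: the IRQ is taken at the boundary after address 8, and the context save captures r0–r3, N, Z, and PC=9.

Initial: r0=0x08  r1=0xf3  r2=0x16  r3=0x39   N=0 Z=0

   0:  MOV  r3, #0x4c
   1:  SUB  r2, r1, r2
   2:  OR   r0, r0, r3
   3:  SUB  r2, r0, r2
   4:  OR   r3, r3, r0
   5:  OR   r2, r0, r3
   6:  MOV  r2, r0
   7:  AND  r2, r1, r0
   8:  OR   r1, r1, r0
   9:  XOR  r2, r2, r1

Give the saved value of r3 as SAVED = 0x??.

SAVED = 0x4c

after  0: r0=0x08 r1=0xf3 r2=0x16 r3=0x4c  N=0 Z=0
after  1: r0=0x08 r1=0xf3 r2=0xdd r3=0x4c  N=1 Z=0
after  2: r0=0x4c r1=0xf3 r2=0xdd r3=0x4c  N=0 Z=0
after  3: r0=0x4c r1=0xf3 r2=0x6f r3=0x4c  N=0 Z=0
after  4: r0=0x4c r1=0xf3 r2=0x6f r3=0x4c  N=0 Z=0
after  5: r0=0x4c r1=0xf3 r2=0x4c r3=0x4c  N=0 Z=0
after  6: r0=0x4c r1=0xf3 r2=0x4c r3=0x4c  N=0 Z=0
after  7: r0=0x4c r1=0xf3 r2=0x40 r3=0x4c  N=0 Z=0
after  8: r0=0x4c r1=0xff r2=0x40 r3=0x4c  N=1 Z=0
-- IRQ taken; context saved, return-PC = 9 --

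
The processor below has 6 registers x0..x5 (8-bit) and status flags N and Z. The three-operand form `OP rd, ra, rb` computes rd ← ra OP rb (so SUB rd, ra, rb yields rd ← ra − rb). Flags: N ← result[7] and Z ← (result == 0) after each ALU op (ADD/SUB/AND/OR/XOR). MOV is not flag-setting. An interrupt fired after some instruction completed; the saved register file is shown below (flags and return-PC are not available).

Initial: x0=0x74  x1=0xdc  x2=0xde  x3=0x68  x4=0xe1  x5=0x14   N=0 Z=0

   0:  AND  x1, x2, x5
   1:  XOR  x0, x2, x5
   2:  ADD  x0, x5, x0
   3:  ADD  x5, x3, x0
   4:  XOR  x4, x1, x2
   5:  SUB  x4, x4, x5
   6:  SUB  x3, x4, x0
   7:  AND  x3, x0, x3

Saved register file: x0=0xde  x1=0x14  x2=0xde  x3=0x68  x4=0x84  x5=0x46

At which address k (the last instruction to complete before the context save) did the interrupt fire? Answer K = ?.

K = 5

after  0: x0=0x74 x1=0x14 x2=0xde x3=0x68 x4=0xe1 x5=0x14  N=0 Z=0
after  1: x0=0xca x1=0x14 x2=0xde x3=0x68 x4=0xe1 x5=0x14  N=1 Z=0
after  2: x0=0xde x1=0x14 x2=0xde x3=0x68 x4=0xe1 x5=0x14  N=1 Z=0
after  3: x0=0xde x1=0x14 x2=0xde x3=0x68 x4=0xe1 x5=0x46  N=0 Z=0
after  4: x0=0xde x1=0x14 x2=0xde x3=0x68 x4=0xca x5=0x46  N=1 Z=0
after  5: x0=0xde x1=0x14 x2=0xde x3=0x68 x4=0x84 x5=0x46  N=1 Z=0
-- IRQ taken; context saved, return-PC = 6 --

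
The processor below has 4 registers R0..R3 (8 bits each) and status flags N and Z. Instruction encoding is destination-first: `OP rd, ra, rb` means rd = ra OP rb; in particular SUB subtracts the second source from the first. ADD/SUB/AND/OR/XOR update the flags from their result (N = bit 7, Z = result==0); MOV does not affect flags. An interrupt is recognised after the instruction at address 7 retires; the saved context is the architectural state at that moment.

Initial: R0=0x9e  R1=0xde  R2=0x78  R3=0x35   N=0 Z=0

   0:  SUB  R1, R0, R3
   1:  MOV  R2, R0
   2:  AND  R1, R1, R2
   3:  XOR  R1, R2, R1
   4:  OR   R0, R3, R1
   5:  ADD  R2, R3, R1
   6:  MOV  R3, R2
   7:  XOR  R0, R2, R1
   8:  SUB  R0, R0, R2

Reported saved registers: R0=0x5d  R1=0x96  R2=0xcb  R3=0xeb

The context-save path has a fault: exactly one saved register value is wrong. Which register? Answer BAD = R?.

after  0: R0=0x9e R1=0x69 R2=0x78 R3=0x35  N=0 Z=0
after  1: R0=0x9e R1=0x69 R2=0x9e R3=0x35  N=0 Z=0
after  2: R0=0x9e R1=0x08 R2=0x9e R3=0x35  N=0 Z=0
after  3: R0=0x9e R1=0x96 R2=0x9e R3=0x35  N=1 Z=0
after  4: R0=0xb7 R1=0x96 R2=0x9e R3=0x35  N=1 Z=0
after  5: R0=0xb7 R1=0x96 R2=0xcb R3=0x35  N=1 Z=0
after  6: R0=0xb7 R1=0x96 R2=0xcb R3=0xcb  N=1 Z=0
after  7: R0=0x5d R1=0x96 R2=0xcb R3=0xcb  N=0 Z=0
-- IRQ taken; context saved, return-PC = 8 --
mismatch: R3: reported 0xeb vs actual 0xcb

BAD = R3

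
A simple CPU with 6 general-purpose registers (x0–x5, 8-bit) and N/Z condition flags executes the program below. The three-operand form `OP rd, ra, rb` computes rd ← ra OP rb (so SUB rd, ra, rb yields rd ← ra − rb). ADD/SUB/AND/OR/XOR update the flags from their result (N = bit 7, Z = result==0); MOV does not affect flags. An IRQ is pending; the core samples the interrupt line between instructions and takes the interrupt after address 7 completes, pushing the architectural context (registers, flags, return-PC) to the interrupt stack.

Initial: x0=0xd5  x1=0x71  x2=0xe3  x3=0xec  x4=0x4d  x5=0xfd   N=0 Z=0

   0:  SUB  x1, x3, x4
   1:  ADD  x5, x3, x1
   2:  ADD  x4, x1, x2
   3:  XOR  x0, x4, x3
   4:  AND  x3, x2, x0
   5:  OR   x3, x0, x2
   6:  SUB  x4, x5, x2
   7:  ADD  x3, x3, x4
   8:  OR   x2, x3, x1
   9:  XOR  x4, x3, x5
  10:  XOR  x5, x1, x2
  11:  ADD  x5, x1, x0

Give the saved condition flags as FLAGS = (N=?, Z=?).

FLAGS = (N=1, Z=0)

after  0: x0=0xd5 x1=0x9f x2=0xe3 x3=0xec x4=0x4d x5=0xfd  N=1 Z=0
after  1: x0=0xd5 x1=0x9f x2=0xe3 x3=0xec x4=0x4d x5=0x8b  N=1 Z=0
after  2: x0=0xd5 x1=0x9f x2=0xe3 x3=0xec x4=0x82 x5=0x8b  N=1 Z=0
after  3: x0=0x6e x1=0x9f x2=0xe3 x3=0xec x4=0x82 x5=0x8b  N=0 Z=0
after  4: x0=0x6e x1=0x9f x2=0xe3 x3=0x62 x4=0x82 x5=0x8b  N=0 Z=0
after  5: x0=0x6e x1=0x9f x2=0xe3 x3=0xef x4=0x82 x5=0x8b  N=1 Z=0
after  6: x0=0x6e x1=0x9f x2=0xe3 x3=0xef x4=0xa8 x5=0x8b  N=1 Z=0
after  7: x0=0x6e x1=0x9f x2=0xe3 x3=0x97 x4=0xa8 x5=0x8b  N=1 Z=0
-- IRQ taken; context saved, return-PC = 8 --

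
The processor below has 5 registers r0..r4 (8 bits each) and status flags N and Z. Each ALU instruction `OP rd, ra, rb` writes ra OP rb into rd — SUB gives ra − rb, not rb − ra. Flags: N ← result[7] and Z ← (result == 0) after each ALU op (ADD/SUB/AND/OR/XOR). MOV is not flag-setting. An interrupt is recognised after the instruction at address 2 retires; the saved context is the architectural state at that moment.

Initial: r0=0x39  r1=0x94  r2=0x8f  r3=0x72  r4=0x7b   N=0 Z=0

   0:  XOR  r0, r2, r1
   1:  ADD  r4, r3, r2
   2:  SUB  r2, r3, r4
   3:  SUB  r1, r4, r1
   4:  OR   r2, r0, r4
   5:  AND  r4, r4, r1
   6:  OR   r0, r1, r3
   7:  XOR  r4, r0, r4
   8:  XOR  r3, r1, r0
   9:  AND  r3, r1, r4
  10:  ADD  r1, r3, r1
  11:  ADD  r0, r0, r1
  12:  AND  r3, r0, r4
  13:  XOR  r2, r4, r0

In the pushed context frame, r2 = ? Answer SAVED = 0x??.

SAVED = 0x71

after  0: r0=0x1b r1=0x94 r2=0x8f r3=0x72 r4=0x7b  N=0 Z=0
after  1: r0=0x1b r1=0x94 r2=0x8f r3=0x72 r4=0x01  N=0 Z=0
after  2: r0=0x1b r1=0x94 r2=0x71 r3=0x72 r4=0x01  N=0 Z=0
-- IRQ taken; context saved, return-PC = 3 --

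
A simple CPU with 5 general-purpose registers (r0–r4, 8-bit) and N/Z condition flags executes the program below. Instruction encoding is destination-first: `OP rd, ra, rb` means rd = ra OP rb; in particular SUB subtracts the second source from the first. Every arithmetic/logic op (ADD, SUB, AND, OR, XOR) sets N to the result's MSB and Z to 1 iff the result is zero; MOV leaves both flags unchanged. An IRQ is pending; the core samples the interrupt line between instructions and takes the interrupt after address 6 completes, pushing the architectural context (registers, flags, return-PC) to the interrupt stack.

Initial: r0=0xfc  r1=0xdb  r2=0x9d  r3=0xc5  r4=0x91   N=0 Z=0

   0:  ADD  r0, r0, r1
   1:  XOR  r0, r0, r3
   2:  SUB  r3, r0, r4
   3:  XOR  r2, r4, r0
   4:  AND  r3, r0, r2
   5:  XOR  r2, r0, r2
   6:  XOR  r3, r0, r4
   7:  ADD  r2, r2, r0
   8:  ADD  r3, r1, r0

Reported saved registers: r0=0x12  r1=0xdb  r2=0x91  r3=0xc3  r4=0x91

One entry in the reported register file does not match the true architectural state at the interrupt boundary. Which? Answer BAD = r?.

after  0: r0=0xd7 r1=0xdb r2=0x9d r3=0xc5 r4=0x91  N=1 Z=0
after  1: r0=0x12 r1=0xdb r2=0x9d r3=0xc5 r4=0x91  N=0 Z=0
after  2: r0=0x12 r1=0xdb r2=0x9d r3=0x81 r4=0x91  N=1 Z=0
after  3: r0=0x12 r1=0xdb r2=0x83 r3=0x81 r4=0x91  N=1 Z=0
after  4: r0=0x12 r1=0xdb r2=0x83 r3=0x02 r4=0x91  N=0 Z=0
after  5: r0=0x12 r1=0xdb r2=0x91 r3=0x02 r4=0x91  N=1 Z=0
after  6: r0=0x12 r1=0xdb r2=0x91 r3=0x83 r4=0x91  N=1 Z=0
-- IRQ taken; context saved, return-PC = 7 --
mismatch: r3: reported 0xc3 vs actual 0x83

BAD = r3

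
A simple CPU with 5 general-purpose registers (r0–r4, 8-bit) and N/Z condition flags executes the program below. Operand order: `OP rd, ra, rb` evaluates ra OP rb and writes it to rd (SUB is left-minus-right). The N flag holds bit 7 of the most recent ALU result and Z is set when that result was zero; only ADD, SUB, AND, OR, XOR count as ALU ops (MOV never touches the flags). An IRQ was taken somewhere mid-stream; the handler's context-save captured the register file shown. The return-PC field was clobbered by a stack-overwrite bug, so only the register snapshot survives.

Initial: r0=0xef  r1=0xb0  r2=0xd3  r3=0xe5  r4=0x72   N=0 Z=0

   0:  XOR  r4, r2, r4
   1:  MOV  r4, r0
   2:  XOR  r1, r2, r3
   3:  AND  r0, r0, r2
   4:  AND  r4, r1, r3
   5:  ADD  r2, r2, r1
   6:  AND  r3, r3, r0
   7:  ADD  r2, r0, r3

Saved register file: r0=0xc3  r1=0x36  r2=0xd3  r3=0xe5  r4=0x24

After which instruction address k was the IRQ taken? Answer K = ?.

K = 4

after  0: r0=0xef r1=0xb0 r2=0xd3 r3=0xe5 r4=0xa1  N=1 Z=0
after  1: r0=0xef r1=0xb0 r2=0xd3 r3=0xe5 r4=0xef  N=1 Z=0
after  2: r0=0xef r1=0x36 r2=0xd3 r3=0xe5 r4=0xef  N=0 Z=0
after  3: r0=0xc3 r1=0x36 r2=0xd3 r3=0xe5 r4=0xef  N=1 Z=0
after  4: r0=0xc3 r1=0x36 r2=0xd3 r3=0xe5 r4=0x24  N=0 Z=0
-- IRQ taken; context saved, return-PC = 5 --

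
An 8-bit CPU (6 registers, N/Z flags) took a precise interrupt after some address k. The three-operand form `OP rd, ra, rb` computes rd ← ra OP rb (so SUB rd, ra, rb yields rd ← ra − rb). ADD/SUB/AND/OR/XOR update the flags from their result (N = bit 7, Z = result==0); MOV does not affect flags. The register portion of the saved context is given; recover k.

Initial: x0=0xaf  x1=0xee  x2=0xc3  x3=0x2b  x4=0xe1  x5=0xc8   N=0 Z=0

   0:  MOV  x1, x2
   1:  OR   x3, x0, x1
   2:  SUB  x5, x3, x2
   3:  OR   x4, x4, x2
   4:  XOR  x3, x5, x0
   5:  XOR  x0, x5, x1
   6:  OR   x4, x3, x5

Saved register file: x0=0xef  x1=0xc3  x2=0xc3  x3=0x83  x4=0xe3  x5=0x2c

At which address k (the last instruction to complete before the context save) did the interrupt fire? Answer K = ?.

K = 5

after  0: x0=0xaf x1=0xc3 x2=0xc3 x3=0x2b x4=0xe1 x5=0xc8  N=0 Z=0
after  1: x0=0xaf x1=0xc3 x2=0xc3 x3=0xef x4=0xe1 x5=0xc8  N=1 Z=0
after  2: x0=0xaf x1=0xc3 x2=0xc3 x3=0xef x4=0xe1 x5=0x2c  N=0 Z=0
after  3: x0=0xaf x1=0xc3 x2=0xc3 x3=0xef x4=0xe3 x5=0x2c  N=1 Z=0
after  4: x0=0xaf x1=0xc3 x2=0xc3 x3=0x83 x4=0xe3 x5=0x2c  N=1 Z=0
after  5: x0=0xef x1=0xc3 x2=0xc3 x3=0x83 x4=0xe3 x5=0x2c  N=1 Z=0
-- IRQ taken; context saved, return-PC = 6 --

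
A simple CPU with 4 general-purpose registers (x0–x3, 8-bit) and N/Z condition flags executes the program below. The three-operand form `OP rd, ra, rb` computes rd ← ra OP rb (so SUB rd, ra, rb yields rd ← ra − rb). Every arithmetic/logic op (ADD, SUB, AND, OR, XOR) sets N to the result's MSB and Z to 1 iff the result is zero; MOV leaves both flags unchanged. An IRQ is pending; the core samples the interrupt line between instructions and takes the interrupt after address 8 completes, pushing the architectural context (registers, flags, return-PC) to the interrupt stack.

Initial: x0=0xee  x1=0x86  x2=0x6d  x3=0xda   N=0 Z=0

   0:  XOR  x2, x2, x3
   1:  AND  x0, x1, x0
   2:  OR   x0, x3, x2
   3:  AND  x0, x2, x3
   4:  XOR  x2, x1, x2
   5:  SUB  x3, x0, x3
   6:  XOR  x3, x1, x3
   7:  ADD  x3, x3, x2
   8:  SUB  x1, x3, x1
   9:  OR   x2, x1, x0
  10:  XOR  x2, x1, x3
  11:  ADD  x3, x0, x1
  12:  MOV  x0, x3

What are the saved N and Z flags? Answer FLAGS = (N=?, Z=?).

after  0: x0=0xee x1=0x86 x2=0xb7 x3=0xda  N=1 Z=0
after  1: x0=0x86 x1=0x86 x2=0xb7 x3=0xda  N=1 Z=0
after  2: x0=0xff x1=0x86 x2=0xb7 x3=0xda  N=1 Z=0
after  3: x0=0x92 x1=0x86 x2=0xb7 x3=0xda  N=1 Z=0
after  4: x0=0x92 x1=0x86 x2=0x31 x3=0xda  N=0 Z=0
after  5: x0=0x92 x1=0x86 x2=0x31 x3=0xb8  N=1 Z=0
after  6: x0=0x92 x1=0x86 x2=0x31 x3=0x3e  N=0 Z=0
after  7: x0=0x92 x1=0x86 x2=0x31 x3=0x6f  N=0 Z=0
after  8: x0=0x92 x1=0xe9 x2=0x31 x3=0x6f  N=1 Z=0
-- IRQ taken; context saved, return-PC = 9 --

FLAGS = (N=1, Z=0)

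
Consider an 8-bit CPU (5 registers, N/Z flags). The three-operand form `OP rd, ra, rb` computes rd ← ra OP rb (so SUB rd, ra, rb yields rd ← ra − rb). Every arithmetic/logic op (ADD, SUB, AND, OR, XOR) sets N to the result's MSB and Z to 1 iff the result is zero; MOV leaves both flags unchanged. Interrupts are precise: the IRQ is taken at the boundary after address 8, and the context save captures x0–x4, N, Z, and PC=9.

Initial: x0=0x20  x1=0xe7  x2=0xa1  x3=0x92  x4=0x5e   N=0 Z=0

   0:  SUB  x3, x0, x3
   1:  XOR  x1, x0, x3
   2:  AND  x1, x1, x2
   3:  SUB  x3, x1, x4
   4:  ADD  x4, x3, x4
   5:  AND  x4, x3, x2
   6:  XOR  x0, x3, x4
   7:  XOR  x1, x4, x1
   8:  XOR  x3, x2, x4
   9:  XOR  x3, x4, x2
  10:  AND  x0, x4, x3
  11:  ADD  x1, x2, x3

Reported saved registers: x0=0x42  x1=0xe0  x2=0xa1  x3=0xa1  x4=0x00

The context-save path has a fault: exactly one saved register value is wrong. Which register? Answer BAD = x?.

BAD = x1

after  0: x0=0x20 x1=0xe7 x2=0xa1 x3=0x8e x4=0x5e  N=1 Z=0
after  1: x0=0x20 x1=0xae x2=0xa1 x3=0x8e x4=0x5e  N=1 Z=0
after  2: x0=0x20 x1=0xa0 x2=0xa1 x3=0x8e x4=0x5e  N=1 Z=0
after  3: x0=0x20 x1=0xa0 x2=0xa1 x3=0x42 x4=0x5e  N=0 Z=0
after  4: x0=0x20 x1=0xa0 x2=0xa1 x3=0x42 x4=0xa0  N=1 Z=0
after  5: x0=0x20 x1=0xa0 x2=0xa1 x3=0x42 x4=0x00  N=0 Z=1
after  6: x0=0x42 x1=0xa0 x2=0xa1 x3=0x42 x4=0x00  N=0 Z=0
after  7: x0=0x42 x1=0xa0 x2=0xa1 x3=0x42 x4=0x00  N=1 Z=0
after  8: x0=0x42 x1=0xa0 x2=0xa1 x3=0xa1 x4=0x00  N=1 Z=0
-- IRQ taken; context saved, return-PC = 9 --
mismatch: x1: reported 0xe0 vs actual 0xa0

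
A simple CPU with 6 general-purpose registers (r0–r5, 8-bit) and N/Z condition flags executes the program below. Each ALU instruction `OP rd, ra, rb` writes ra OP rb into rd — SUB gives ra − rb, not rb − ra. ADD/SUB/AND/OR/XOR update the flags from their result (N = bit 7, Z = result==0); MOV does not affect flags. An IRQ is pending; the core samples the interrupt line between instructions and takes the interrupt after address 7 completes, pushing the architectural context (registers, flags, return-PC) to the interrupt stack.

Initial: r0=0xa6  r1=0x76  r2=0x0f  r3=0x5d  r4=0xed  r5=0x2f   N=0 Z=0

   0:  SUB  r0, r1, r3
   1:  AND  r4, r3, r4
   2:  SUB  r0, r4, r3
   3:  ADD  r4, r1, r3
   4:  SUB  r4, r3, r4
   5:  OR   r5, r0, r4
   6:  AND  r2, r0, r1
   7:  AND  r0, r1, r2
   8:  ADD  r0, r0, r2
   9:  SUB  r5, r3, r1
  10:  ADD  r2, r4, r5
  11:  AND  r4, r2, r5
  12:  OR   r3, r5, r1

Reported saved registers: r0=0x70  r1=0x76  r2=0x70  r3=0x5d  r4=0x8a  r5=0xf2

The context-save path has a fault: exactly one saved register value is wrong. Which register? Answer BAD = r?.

BAD = r5

after  0: r0=0x19 r1=0x76 r2=0x0f r3=0x5d r4=0xed r5=0x2f  N=0 Z=0
after  1: r0=0x19 r1=0x76 r2=0x0f r3=0x5d r4=0x4d r5=0x2f  N=0 Z=0
after  2: r0=0xf0 r1=0x76 r2=0x0f r3=0x5d r4=0x4d r5=0x2f  N=1 Z=0
after  3: r0=0xf0 r1=0x76 r2=0x0f r3=0x5d r4=0xd3 r5=0x2f  N=1 Z=0
after  4: r0=0xf0 r1=0x76 r2=0x0f r3=0x5d r4=0x8a r5=0x2f  N=1 Z=0
after  5: r0=0xf0 r1=0x76 r2=0x0f r3=0x5d r4=0x8a r5=0xfa  N=1 Z=0
after  6: r0=0xf0 r1=0x76 r2=0x70 r3=0x5d r4=0x8a r5=0xfa  N=0 Z=0
after  7: r0=0x70 r1=0x76 r2=0x70 r3=0x5d r4=0x8a r5=0xfa  N=0 Z=0
-- IRQ taken; context saved, return-PC = 8 --
mismatch: r5: reported 0xf2 vs actual 0xfa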